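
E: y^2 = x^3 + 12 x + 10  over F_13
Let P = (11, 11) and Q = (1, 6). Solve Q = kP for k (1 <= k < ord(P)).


Enumerate multiples of P until we hit Q = (1, 6):
  1P = (11, 11)
  2P = (1, 7)
  3P = (10, 5)
  4P = (2, 4)
  5P = (12, 7)
  6P = (6, 8)
  7P = (0, 6)
  8P = (5, 0)
  9P = (0, 7)
  10P = (6, 5)
  11P = (12, 6)
  12P = (2, 9)
  13P = (10, 8)
  14P = (1, 6)
Match found at i = 14.

k = 14


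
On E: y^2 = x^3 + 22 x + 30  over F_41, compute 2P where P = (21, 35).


Doubling: s = (3 x1^2 + a) / (2 y1)
s = (3*21^2 + 22) / (2*35) mod 41 = 28
x3 = s^2 - 2 x1 mod 41 = 28^2 - 2*21 = 4
y3 = s (x1 - x3) - y1 mod 41 = 28 * (21 - 4) - 35 = 31

2P = (4, 31)


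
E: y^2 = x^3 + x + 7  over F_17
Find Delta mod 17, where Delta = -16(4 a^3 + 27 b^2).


4 a^3 + 27 b^2 = 4*1^3 + 27*7^2 = 4 + 1323 = 1327
Delta = -16 * (1327) = -21232
Delta mod 17 = 1

Delta = 1 (mod 17)


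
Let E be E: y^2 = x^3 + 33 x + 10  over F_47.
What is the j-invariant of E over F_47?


Delta = -16(4 a^3 + 27 b^2) mod 47 = 17
-1728 * (4 a)^3 = -1728 * (4*33)^3 mod 47 = 18
j = 18 * 17^(-1) mod 47 = 37

j = 37 (mod 47)


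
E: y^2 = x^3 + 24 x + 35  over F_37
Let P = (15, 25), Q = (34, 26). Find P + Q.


P != Q, so use the chord formula.
s = (y2 - y1) / (x2 - x1) = (1) / (19) mod 37 = 2
x3 = s^2 - x1 - x2 mod 37 = 2^2 - 15 - 34 = 29
y3 = s (x1 - x3) - y1 mod 37 = 2 * (15 - 29) - 25 = 21

P + Q = (29, 21)


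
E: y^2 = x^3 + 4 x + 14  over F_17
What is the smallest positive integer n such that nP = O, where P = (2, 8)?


Compute successive multiples of P until we hit O:
  1P = (2, 8)
  2P = (14, 14)
  3P = (14, 3)
  4P = (2, 9)
  5P = O

ord(P) = 5


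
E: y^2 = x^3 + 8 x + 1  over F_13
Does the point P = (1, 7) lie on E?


Check whether y^2 = x^3 + 8 x + 1 (mod 13) for (x, y) = (1, 7).
LHS: y^2 = 7^2 mod 13 = 10
RHS: x^3 + 8 x + 1 = 1^3 + 8*1 + 1 mod 13 = 10
LHS = RHS

Yes, on the curve


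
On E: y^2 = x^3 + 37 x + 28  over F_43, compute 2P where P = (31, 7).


Doubling: s = (3 x1^2 + a) / (2 y1)
s = (3*31^2 + 37) / (2*7) mod 43 = 12
x3 = s^2 - 2 x1 mod 43 = 12^2 - 2*31 = 39
y3 = s (x1 - x3) - y1 mod 43 = 12 * (31 - 39) - 7 = 26

2P = (39, 26)


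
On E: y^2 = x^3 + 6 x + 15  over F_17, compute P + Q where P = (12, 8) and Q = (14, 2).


P != Q, so use the chord formula.
s = (y2 - y1) / (x2 - x1) = (11) / (2) mod 17 = 14
x3 = s^2 - x1 - x2 mod 17 = 14^2 - 12 - 14 = 0
y3 = s (x1 - x3) - y1 mod 17 = 14 * (12 - 0) - 8 = 7

P + Q = (0, 7)


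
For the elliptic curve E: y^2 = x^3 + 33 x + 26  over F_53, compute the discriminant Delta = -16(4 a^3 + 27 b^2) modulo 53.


4 a^3 + 27 b^2 = 4*33^3 + 27*26^2 = 143748 + 18252 = 162000
Delta = -16 * (162000) = -2592000
Delta mod 53 = 18

Delta = 18 (mod 53)


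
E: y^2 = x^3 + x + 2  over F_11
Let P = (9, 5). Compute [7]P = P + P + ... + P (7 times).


k = 7 = 111_2 (binary, LSB first: 111)
Double-and-add from P = (9, 5):
  bit 0 = 1: acc = O + (9, 5) = (9, 5)
  bit 1 = 1: acc = (9, 5) + (8, 4) = (6, 9)
  bit 2 = 1: acc = (6, 9) + (10, 0) = (9, 6)

7P = (9, 6)


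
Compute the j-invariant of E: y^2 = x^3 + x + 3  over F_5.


Delta = -16(4 a^3 + 27 b^2) mod 5 = 3
-1728 * (4 a)^3 = -1728 * (4*1)^3 mod 5 = 3
j = 3 * 3^(-1) mod 5 = 1

j = 1 (mod 5)


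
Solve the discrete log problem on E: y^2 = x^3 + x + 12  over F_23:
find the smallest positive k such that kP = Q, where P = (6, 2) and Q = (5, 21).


Enumerate multiples of P until we hit Q = (5, 21):
  1P = (6, 2)
  2P = (19, 6)
  3P = (0, 14)
  4P = (21, 5)
  5P = (8, 16)
  6P = (12, 2)
  7P = (5, 21)
Match found at i = 7.

k = 7


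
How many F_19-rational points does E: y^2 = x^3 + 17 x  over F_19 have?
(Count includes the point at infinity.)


For each x in F_19, count y with y^2 = x^3 + 17 x + 0 mod 19:
  x = 0: RHS = 0, y in [0]  -> 1 point(s)
  x = 2: RHS = 4, y in [2, 17]  -> 2 point(s)
  x = 5: RHS = 1, y in [1, 18]  -> 2 point(s)
  x = 7: RHS = 6, y in [5, 14]  -> 2 point(s)
  x = 10: RHS = 11, y in [7, 12]  -> 2 point(s)
  x = 11: RHS = 17, y in [6, 13]  -> 2 point(s)
  x = 13: RHS = 5, y in [9, 10]  -> 2 point(s)
  x = 15: RHS = 1, y in [1, 18]  -> 2 point(s)
  x = 16: RHS = 17, y in [6, 13]  -> 2 point(s)
  x = 18: RHS = 1, y in [1, 18]  -> 2 point(s)
Affine points: 19. Add the point at infinity: total = 20.

#E(F_19) = 20


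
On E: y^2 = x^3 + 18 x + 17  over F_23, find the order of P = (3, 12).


Compute successive multiples of P until we hit O:
  1P = (3, 12)
  2P = (18, 3)
  3P = (18, 20)
  4P = (3, 11)
  5P = O

ord(P) = 5


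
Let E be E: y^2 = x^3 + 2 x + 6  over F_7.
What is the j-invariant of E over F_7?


Delta = -16(4 a^3 + 27 b^2) mod 7 = 1
-1728 * (4 a)^3 = -1728 * (4*2)^3 mod 7 = 1
j = 1 * 1^(-1) mod 7 = 1

j = 1 (mod 7)


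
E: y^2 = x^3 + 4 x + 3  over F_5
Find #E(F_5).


For each x in F_5, count y with y^2 = x^3 + 4 x + 3 mod 5:
  x = 2: RHS = 4, y in [2, 3]  -> 2 point(s)
Affine points: 2. Add the point at infinity: total = 3.

#E(F_5) = 3


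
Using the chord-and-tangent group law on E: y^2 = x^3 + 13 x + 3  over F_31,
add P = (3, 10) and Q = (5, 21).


P != Q, so use the chord formula.
s = (y2 - y1) / (x2 - x1) = (11) / (2) mod 31 = 21
x3 = s^2 - x1 - x2 mod 31 = 21^2 - 3 - 5 = 30
y3 = s (x1 - x3) - y1 mod 31 = 21 * (3 - 30) - 10 = 12

P + Q = (30, 12)


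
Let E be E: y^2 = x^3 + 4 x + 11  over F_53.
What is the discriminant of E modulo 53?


4 a^3 + 27 b^2 = 4*4^3 + 27*11^2 = 256 + 3267 = 3523
Delta = -16 * (3523) = -56368
Delta mod 53 = 24

Delta = 24 (mod 53)


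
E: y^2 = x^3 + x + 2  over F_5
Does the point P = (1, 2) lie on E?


Check whether y^2 = x^3 + 1 x + 2 (mod 5) for (x, y) = (1, 2).
LHS: y^2 = 2^2 mod 5 = 4
RHS: x^3 + 1 x + 2 = 1^3 + 1*1 + 2 mod 5 = 4
LHS = RHS

Yes, on the curve


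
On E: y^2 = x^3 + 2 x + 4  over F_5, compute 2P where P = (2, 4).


Doubling: s = (3 x1^2 + a) / (2 y1)
s = (3*2^2 + 2) / (2*4) mod 5 = 3
x3 = s^2 - 2 x1 mod 5 = 3^2 - 2*2 = 0
y3 = s (x1 - x3) - y1 mod 5 = 3 * (2 - 0) - 4 = 2

2P = (0, 2)


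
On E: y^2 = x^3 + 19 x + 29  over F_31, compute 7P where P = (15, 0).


k = 7 = 111_2 (binary, LSB first: 111)
Double-and-add from P = (15, 0):
  bit 0 = 1: acc = O + (15, 0) = (15, 0)
  bit 1 = 1: acc = (15, 0) + O = (15, 0)
  bit 2 = 1: acc = (15, 0) + O = (15, 0)

7P = (15, 0)


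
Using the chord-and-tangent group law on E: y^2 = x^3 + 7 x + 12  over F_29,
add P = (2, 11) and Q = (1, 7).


P != Q, so use the chord formula.
s = (y2 - y1) / (x2 - x1) = (25) / (28) mod 29 = 4
x3 = s^2 - x1 - x2 mod 29 = 4^2 - 2 - 1 = 13
y3 = s (x1 - x3) - y1 mod 29 = 4 * (2 - 13) - 11 = 3

P + Q = (13, 3)


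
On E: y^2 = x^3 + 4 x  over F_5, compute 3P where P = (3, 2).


k = 3 = 11_2 (binary, LSB first: 11)
Double-and-add from P = (3, 2):
  bit 0 = 1: acc = O + (3, 2) = (3, 2)
  bit 1 = 1: acc = (3, 2) + (0, 0) = (3, 3)

3P = (3, 3)


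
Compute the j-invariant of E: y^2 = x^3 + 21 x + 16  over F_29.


Delta = -16(4 a^3 + 27 b^2) mod 29 = 12
-1728 * (4 a)^3 = -1728 * (4*21)^3 mod 29 = 24
j = 24 * 12^(-1) mod 29 = 2

j = 2 (mod 29)


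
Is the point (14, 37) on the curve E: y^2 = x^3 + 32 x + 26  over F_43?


Check whether y^2 = x^3 + 32 x + 26 (mod 43) for (x, y) = (14, 37).
LHS: y^2 = 37^2 mod 43 = 36
RHS: x^3 + 32 x + 26 = 14^3 + 32*14 + 26 mod 43 = 36
LHS = RHS

Yes, on the curve


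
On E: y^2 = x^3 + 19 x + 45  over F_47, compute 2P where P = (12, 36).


Doubling: s = (3 x1^2 + a) / (2 y1)
s = (3*12^2 + 19) / (2*36) mod 47 = 3
x3 = s^2 - 2 x1 mod 47 = 3^2 - 2*12 = 32
y3 = s (x1 - x3) - y1 mod 47 = 3 * (12 - 32) - 36 = 45

2P = (32, 45)


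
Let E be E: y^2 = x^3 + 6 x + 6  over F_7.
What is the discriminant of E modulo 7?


4 a^3 + 27 b^2 = 4*6^3 + 27*6^2 = 864 + 972 = 1836
Delta = -16 * (1836) = -29376
Delta mod 7 = 3

Delta = 3 (mod 7)


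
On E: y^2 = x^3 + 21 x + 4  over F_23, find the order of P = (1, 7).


Compute successive multiples of P until we hit O:
  1P = (1, 7)
  2P = (0, 21)
  3P = (11, 18)
  4P = (6, 22)
  5P = (2, 13)
  6P = (10, 8)
  7P = (14, 12)
  8P = (14, 11)
  ... (continuing to 15P)
  15P = O

ord(P) = 15


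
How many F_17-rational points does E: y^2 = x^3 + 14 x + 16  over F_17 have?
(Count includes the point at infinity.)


For each x in F_17, count y with y^2 = x^3 + 14 x + 16 mod 17:
  x = 0: RHS = 16, y in [4, 13]  -> 2 point(s)
  x = 2: RHS = 1, y in [1, 16]  -> 2 point(s)
  x = 3: RHS = 0, y in [0]  -> 1 point(s)
  x = 4: RHS = 0, y in [0]  -> 1 point(s)
  x = 7: RHS = 15, y in [7, 10]  -> 2 point(s)
  x = 9: RHS = 4, y in [2, 15]  -> 2 point(s)
  x = 10: RHS = 0, y in [0]  -> 1 point(s)
  x = 12: RHS = 8, y in [5, 12]  -> 2 point(s)
  x = 13: RHS = 15, y in [7, 10]  -> 2 point(s)
  x = 14: RHS = 15, y in [7, 10]  -> 2 point(s)
  x = 16: RHS = 1, y in [1, 16]  -> 2 point(s)
Affine points: 19. Add the point at infinity: total = 20.

#E(F_17) = 20


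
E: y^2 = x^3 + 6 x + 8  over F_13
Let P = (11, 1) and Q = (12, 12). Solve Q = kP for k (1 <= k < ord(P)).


Enumerate multiples of P until we hit Q = (12, 12):
  1P = (11, 1)
  2P = (7, 9)
  3P = (12, 1)
  4P = (3, 12)
  5P = (8, 3)
  6P = (6, 0)
  7P = (8, 10)
  8P = (3, 1)
  9P = (12, 12)
Match found at i = 9.

k = 9


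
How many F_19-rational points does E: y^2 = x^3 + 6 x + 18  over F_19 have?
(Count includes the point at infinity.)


For each x in F_19, count y with y^2 = x^3 + 6 x + 18 mod 19:
  x = 1: RHS = 6, y in [5, 14]  -> 2 point(s)
  x = 2: RHS = 0, y in [0]  -> 1 point(s)
  x = 3: RHS = 6, y in [5, 14]  -> 2 point(s)
  x = 4: RHS = 11, y in [7, 12]  -> 2 point(s)
  x = 6: RHS = 4, y in [2, 17]  -> 2 point(s)
  x = 7: RHS = 4, y in [2, 17]  -> 2 point(s)
  x = 11: RHS = 9, y in [3, 16]  -> 2 point(s)
  x = 15: RHS = 6, y in [5, 14]  -> 2 point(s)
  x = 16: RHS = 11, y in [7, 12]  -> 2 point(s)
  x = 17: RHS = 17, y in [6, 13]  -> 2 point(s)
  x = 18: RHS = 11, y in [7, 12]  -> 2 point(s)
Affine points: 21. Add the point at infinity: total = 22.

#E(F_19) = 22


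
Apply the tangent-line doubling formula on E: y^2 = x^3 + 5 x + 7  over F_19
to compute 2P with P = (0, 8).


Doubling: s = (3 x1^2 + a) / (2 y1)
s = (3*0^2 + 5) / (2*8) mod 19 = 11
x3 = s^2 - 2 x1 mod 19 = 11^2 - 2*0 = 7
y3 = s (x1 - x3) - y1 mod 19 = 11 * (0 - 7) - 8 = 10

2P = (7, 10)


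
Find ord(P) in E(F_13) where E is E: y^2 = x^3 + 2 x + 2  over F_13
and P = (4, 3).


Compute successive multiples of P until we hit O:
  1P = (4, 3)
  2P = (8, 7)
  3P = (2, 12)
  4P = (11, 9)
  5P = (12, 5)
  6P = (6, 3)
  7P = (3, 10)
  8P = (3, 3)
  ... (continuing to 15P)
  15P = O

ord(P) = 15


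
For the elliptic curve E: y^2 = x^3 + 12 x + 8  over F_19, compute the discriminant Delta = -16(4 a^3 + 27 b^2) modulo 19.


4 a^3 + 27 b^2 = 4*12^3 + 27*8^2 = 6912 + 1728 = 8640
Delta = -16 * (8640) = -138240
Delta mod 19 = 4

Delta = 4 (mod 19)


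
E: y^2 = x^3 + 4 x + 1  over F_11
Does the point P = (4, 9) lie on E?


Check whether y^2 = x^3 + 4 x + 1 (mod 11) for (x, y) = (4, 9).
LHS: y^2 = 9^2 mod 11 = 4
RHS: x^3 + 4 x + 1 = 4^3 + 4*4 + 1 mod 11 = 4
LHS = RHS

Yes, on the curve


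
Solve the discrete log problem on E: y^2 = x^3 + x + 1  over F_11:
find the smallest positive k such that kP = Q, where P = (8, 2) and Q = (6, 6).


Enumerate multiples of P until we hit Q = (6, 6):
  1P = (8, 2)
  2P = (0, 10)
  3P = (4, 5)
  4P = (3, 8)
  5P = (1, 5)
  6P = (6, 5)
  7P = (2, 0)
  8P = (6, 6)
Match found at i = 8.

k = 8


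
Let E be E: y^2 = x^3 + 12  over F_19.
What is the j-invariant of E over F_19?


Delta = -16(4 a^3 + 27 b^2) mod 19 = 17
-1728 * (4 a)^3 = -1728 * (4*0)^3 mod 19 = 0
j = 0 * 17^(-1) mod 19 = 0

j = 0 (mod 19)


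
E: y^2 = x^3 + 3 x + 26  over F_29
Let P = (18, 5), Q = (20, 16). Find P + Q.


P != Q, so use the chord formula.
s = (y2 - y1) / (x2 - x1) = (11) / (2) mod 29 = 20
x3 = s^2 - x1 - x2 mod 29 = 20^2 - 18 - 20 = 14
y3 = s (x1 - x3) - y1 mod 29 = 20 * (18 - 14) - 5 = 17

P + Q = (14, 17)


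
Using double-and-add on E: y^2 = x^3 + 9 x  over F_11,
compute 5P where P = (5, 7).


k = 5 = 101_2 (binary, LSB first: 101)
Double-and-add from P = (5, 7):
  bit 0 = 1: acc = O + (5, 7) = (5, 7)
  bit 1 = 0: acc unchanged = (5, 7)
  bit 2 = 1: acc = (5, 7) + (4, 1) = (5, 4)

5P = (5, 4)


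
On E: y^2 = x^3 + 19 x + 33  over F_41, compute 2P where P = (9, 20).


Doubling: s = (3 x1^2 + a) / (2 y1)
s = (3*9^2 + 19) / (2*20) mod 41 = 25
x3 = s^2 - 2 x1 mod 41 = 25^2 - 2*9 = 33
y3 = s (x1 - x3) - y1 mod 41 = 25 * (9 - 33) - 20 = 36

2P = (33, 36)


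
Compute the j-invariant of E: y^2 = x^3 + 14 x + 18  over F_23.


Delta = -16(4 a^3 + 27 b^2) mod 23 = 22
-1728 * (4 a)^3 = -1728 * (4*14)^3 mod 23 = 13
j = 13 * 22^(-1) mod 23 = 10

j = 10 (mod 23)


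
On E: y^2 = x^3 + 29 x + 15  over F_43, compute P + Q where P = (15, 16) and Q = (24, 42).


P != Q, so use the chord formula.
s = (y2 - y1) / (x2 - x1) = (26) / (9) mod 43 = 22
x3 = s^2 - x1 - x2 mod 43 = 22^2 - 15 - 24 = 15
y3 = s (x1 - x3) - y1 mod 43 = 22 * (15 - 15) - 16 = 27

P + Q = (15, 27)


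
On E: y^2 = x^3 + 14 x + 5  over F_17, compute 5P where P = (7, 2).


k = 5 = 101_2 (binary, LSB first: 101)
Double-and-add from P = (7, 2):
  bit 0 = 1: acc = O + (7, 2) = (7, 2)
  bit 1 = 0: acc unchanged = (7, 2)
  bit 2 = 1: acc = (7, 2) + (7, 2) = (7, 15)

5P = (7, 15)


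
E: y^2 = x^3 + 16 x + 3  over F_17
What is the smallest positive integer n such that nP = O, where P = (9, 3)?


Compute successive multiples of P until we hit O:
  1P = (9, 3)
  2P = (7, 4)
  3P = (14, 8)
  4P = (12, 11)
  5P = (5, 2)
  6P = (2, 3)
  7P = (6, 14)
  8P = (6, 3)
  ... (continuing to 15P)
  15P = O

ord(P) = 15


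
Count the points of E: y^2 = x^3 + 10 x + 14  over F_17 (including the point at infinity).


For each x in F_17, count y with y^2 = x^3 + 10 x + 14 mod 17:
  x = 1: RHS = 8, y in [5, 12]  -> 2 point(s)
  x = 2: RHS = 8, y in [5, 12]  -> 2 point(s)
  x = 4: RHS = 16, y in [4, 13]  -> 2 point(s)
  x = 5: RHS = 2, y in [6, 11]  -> 2 point(s)
  x = 6: RHS = 1, y in [1, 16]  -> 2 point(s)
  x = 7: RHS = 2, y in [6, 11]  -> 2 point(s)
  x = 9: RHS = 0, y in [0]  -> 1 point(s)
  x = 10: RHS = 9, y in [3, 14]  -> 2 point(s)
  x = 12: RHS = 9, y in [3, 14]  -> 2 point(s)
  x = 14: RHS = 8, y in [5, 12]  -> 2 point(s)
Affine points: 19. Add the point at infinity: total = 20.

#E(F_17) = 20


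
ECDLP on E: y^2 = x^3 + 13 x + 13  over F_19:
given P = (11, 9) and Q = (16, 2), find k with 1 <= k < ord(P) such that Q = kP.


Enumerate multiples of P until we hit Q = (16, 2):
  1P = (11, 9)
  2P = (13, 2)
  3P = (12, 4)
  4P = (2, 3)
  5P = (17, 6)
  6P = (15, 12)
  7P = (9, 2)
  8P = (16, 2)
Match found at i = 8.

k = 8


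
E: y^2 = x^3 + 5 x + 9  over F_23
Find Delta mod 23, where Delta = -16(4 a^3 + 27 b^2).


4 a^3 + 27 b^2 = 4*5^3 + 27*9^2 = 500 + 2187 = 2687
Delta = -16 * (2687) = -42992
Delta mod 23 = 18

Delta = 18 (mod 23)


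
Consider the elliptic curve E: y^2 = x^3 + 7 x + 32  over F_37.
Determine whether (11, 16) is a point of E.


Check whether y^2 = x^3 + 7 x + 32 (mod 37) for (x, y) = (11, 16).
LHS: y^2 = 16^2 mod 37 = 34
RHS: x^3 + 7 x + 32 = 11^3 + 7*11 + 32 mod 37 = 34
LHS = RHS

Yes, on the curve


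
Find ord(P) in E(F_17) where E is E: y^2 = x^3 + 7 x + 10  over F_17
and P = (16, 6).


Compute successive multiples of P until we hit O:
  1P = (16, 6)
  2P = (6, 8)
  3P = (10, 3)
  4P = (4, 0)
  5P = (10, 14)
  6P = (6, 9)
  7P = (16, 11)
  8P = O

ord(P) = 8


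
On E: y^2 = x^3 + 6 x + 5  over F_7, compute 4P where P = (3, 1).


k = 4 = 100_2 (binary, LSB first: 001)
Double-and-add from P = (3, 1):
  bit 0 = 0: acc unchanged = O
  bit 1 = 0: acc unchanged = O
  bit 2 = 1: acc = O + (4, 4) = (4, 4)

4P = (4, 4)


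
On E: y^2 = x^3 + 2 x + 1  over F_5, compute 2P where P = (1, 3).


Doubling: s = (3 x1^2 + a) / (2 y1)
s = (3*1^2 + 2) / (2*3) mod 5 = 0
x3 = s^2 - 2 x1 mod 5 = 0^2 - 2*1 = 3
y3 = s (x1 - x3) - y1 mod 5 = 0 * (1 - 3) - 3 = 2

2P = (3, 2)


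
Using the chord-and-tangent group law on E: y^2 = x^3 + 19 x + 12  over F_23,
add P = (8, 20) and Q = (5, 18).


P != Q, so use the chord formula.
s = (y2 - y1) / (x2 - x1) = (21) / (20) mod 23 = 16
x3 = s^2 - x1 - x2 mod 23 = 16^2 - 8 - 5 = 13
y3 = s (x1 - x3) - y1 mod 23 = 16 * (8 - 13) - 20 = 15

P + Q = (13, 15)


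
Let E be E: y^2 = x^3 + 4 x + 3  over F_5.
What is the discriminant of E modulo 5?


4 a^3 + 27 b^2 = 4*4^3 + 27*3^2 = 256 + 243 = 499
Delta = -16 * (499) = -7984
Delta mod 5 = 1

Delta = 1 (mod 5)


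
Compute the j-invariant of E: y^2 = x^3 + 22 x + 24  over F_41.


Delta = -16(4 a^3 + 27 b^2) mod 41 = 27
-1728 * (4 a)^3 = -1728 * (4*22)^3 mod 41 = 16
j = 16 * 27^(-1) mod 41 = 34

j = 34 (mod 41)


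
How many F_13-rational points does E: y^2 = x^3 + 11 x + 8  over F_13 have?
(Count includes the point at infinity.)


For each x in F_13, count y with y^2 = x^3 + 11 x + 8 mod 13:
  x = 2: RHS = 12, y in [5, 8]  -> 2 point(s)
  x = 3: RHS = 3, y in [4, 9]  -> 2 point(s)
  x = 4: RHS = 12, y in [5, 8]  -> 2 point(s)
  x = 6: RHS = 4, y in [2, 11]  -> 2 point(s)
  x = 7: RHS = 12, y in [5, 8]  -> 2 point(s)
  x = 8: RHS = 10, y in [6, 7]  -> 2 point(s)
  x = 9: RHS = 4, y in [2, 11]  -> 2 point(s)
  x = 10: RHS = 0, y in [0]  -> 1 point(s)
  x = 11: RHS = 4, y in [2, 11]  -> 2 point(s)
  x = 12: RHS = 9, y in [3, 10]  -> 2 point(s)
Affine points: 19. Add the point at infinity: total = 20.

#E(F_13) = 20


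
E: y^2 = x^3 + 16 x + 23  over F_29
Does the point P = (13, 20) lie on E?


Check whether y^2 = x^3 + 16 x + 23 (mod 29) for (x, y) = (13, 20).
LHS: y^2 = 20^2 mod 29 = 23
RHS: x^3 + 16 x + 23 = 13^3 + 16*13 + 23 mod 29 = 21
LHS != RHS

No, not on the curve


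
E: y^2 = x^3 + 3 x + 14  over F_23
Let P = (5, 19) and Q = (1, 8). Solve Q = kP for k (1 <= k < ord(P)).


Enumerate multiples of P until we hit Q = (1, 8):
  1P = (5, 19)
  2P = (6, 8)
  3P = (18, 9)
  4P = (1, 8)
Match found at i = 4.

k = 4


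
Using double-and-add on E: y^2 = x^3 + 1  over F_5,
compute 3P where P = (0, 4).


k = 3 = 11_2 (binary, LSB first: 11)
Double-and-add from P = (0, 4):
  bit 0 = 1: acc = O + (0, 4) = (0, 4)
  bit 1 = 1: acc = (0, 4) + (0, 1) = O

3P = O


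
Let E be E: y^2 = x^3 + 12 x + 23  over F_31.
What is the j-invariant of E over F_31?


Delta = -16(4 a^3 + 27 b^2) mod 31 = 20
-1728 * (4 a)^3 = -1728 * (4*12)^3 mod 31 = 27
j = 27 * 20^(-1) mod 31 = 6

j = 6 (mod 31)


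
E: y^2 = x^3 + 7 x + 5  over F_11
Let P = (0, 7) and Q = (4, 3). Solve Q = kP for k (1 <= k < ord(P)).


Enumerate multiples of P until we hit Q = (4, 3):
  1P = (0, 7)
  2P = (3, 8)
  3P = (2, 7)
  4P = (9, 4)
  5P = (7, 10)
  6P = (8, 10)
  7P = (4, 8)
  8P = (5, 0)
  9P = (4, 3)
Match found at i = 9.

k = 9


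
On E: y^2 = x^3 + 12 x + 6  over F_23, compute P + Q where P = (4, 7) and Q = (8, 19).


P != Q, so use the chord formula.
s = (y2 - y1) / (x2 - x1) = (12) / (4) mod 23 = 3
x3 = s^2 - x1 - x2 mod 23 = 3^2 - 4 - 8 = 20
y3 = s (x1 - x3) - y1 mod 23 = 3 * (4 - 20) - 7 = 14

P + Q = (20, 14)


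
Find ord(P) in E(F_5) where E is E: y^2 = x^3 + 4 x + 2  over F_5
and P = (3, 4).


Compute successive multiples of P until we hit O:
  1P = (3, 4)
  2P = (3, 1)
  3P = O

ord(P) = 3


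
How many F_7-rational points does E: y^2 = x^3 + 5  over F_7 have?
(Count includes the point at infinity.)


For each x in F_7, count y with y^2 = x^3 + 0 x + 5 mod 7:
  x = 3: RHS = 4, y in [2, 5]  -> 2 point(s)
  x = 5: RHS = 4, y in [2, 5]  -> 2 point(s)
  x = 6: RHS = 4, y in [2, 5]  -> 2 point(s)
Affine points: 6. Add the point at infinity: total = 7.

#E(F_7) = 7


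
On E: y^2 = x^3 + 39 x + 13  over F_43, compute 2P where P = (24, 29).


Doubling: s = (3 x1^2 + a) / (2 y1)
s = (3*24^2 + 39) / (2*29) mod 43 = 6
x3 = s^2 - 2 x1 mod 43 = 6^2 - 2*24 = 31
y3 = s (x1 - x3) - y1 mod 43 = 6 * (24 - 31) - 29 = 15

2P = (31, 15)


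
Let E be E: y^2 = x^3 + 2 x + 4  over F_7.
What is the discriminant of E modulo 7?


4 a^3 + 27 b^2 = 4*2^3 + 27*4^2 = 32 + 432 = 464
Delta = -16 * (464) = -7424
Delta mod 7 = 3

Delta = 3 (mod 7)


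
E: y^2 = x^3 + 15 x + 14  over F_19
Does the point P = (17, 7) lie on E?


Check whether y^2 = x^3 + 15 x + 14 (mod 19) for (x, y) = (17, 7).
LHS: y^2 = 7^2 mod 19 = 11
RHS: x^3 + 15 x + 14 = 17^3 + 15*17 + 14 mod 19 = 14
LHS != RHS

No, not on the curve


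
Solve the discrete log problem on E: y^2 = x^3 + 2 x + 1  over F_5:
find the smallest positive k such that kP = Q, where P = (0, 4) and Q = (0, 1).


Enumerate multiples of P until we hit Q = (0, 1):
  1P = (0, 4)
  2P = (1, 2)
  3P = (3, 2)
  4P = (3, 3)
  5P = (1, 3)
  6P = (0, 1)
Match found at i = 6.

k = 6


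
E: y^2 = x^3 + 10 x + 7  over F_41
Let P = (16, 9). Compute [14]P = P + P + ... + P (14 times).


k = 14 = 1110_2 (binary, LSB first: 0111)
Double-and-add from P = (16, 9):
  bit 0 = 0: acc unchanged = O
  bit 1 = 1: acc = O + (19, 39) = (19, 39)
  bit 2 = 1: acc = (19, 39) + (5, 10) = (1, 10)
  bit 3 = 1: acc = (1, 10) + (26, 34) = (6, 18)

14P = (6, 18)


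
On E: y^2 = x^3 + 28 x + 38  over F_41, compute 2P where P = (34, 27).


Doubling: s = (3 x1^2 + a) / (2 y1)
s = (3*34^2 + 28) / (2*27) mod 41 = 4
x3 = s^2 - 2 x1 mod 41 = 4^2 - 2*34 = 30
y3 = s (x1 - x3) - y1 mod 41 = 4 * (34 - 30) - 27 = 30

2P = (30, 30)


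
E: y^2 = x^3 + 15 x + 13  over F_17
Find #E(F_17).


For each x in F_17, count y with y^2 = x^3 + 15 x + 13 mod 17:
  x = 0: RHS = 13, y in [8, 9]  -> 2 point(s)
  x = 2: RHS = 0, y in [0]  -> 1 point(s)
  x = 3: RHS = 0, y in [0]  -> 1 point(s)
  x = 4: RHS = 1, y in [1, 16]  -> 2 point(s)
  x = 5: RHS = 9, y in [3, 14]  -> 2 point(s)
  x = 6: RHS = 13, y in [8, 9]  -> 2 point(s)
  x = 7: RHS = 2, y in [6, 11]  -> 2 point(s)
  x = 8: RHS = 16, y in [4, 13]  -> 2 point(s)
  x = 11: RHS = 13, y in [8, 9]  -> 2 point(s)
  x = 12: RHS = 0, y in [0]  -> 1 point(s)
  x = 13: RHS = 8, y in [5, 12]  -> 2 point(s)
  x = 14: RHS = 9, y in [3, 14]  -> 2 point(s)
  x = 15: RHS = 9, y in [3, 14]  -> 2 point(s)
Affine points: 23. Add the point at infinity: total = 24.

#E(F_17) = 24


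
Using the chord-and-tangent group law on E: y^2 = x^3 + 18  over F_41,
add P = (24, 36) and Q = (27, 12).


P != Q, so use the chord formula.
s = (y2 - y1) / (x2 - x1) = (17) / (3) mod 41 = 33
x3 = s^2 - x1 - x2 mod 41 = 33^2 - 24 - 27 = 13
y3 = s (x1 - x3) - y1 mod 41 = 33 * (24 - 13) - 36 = 40

P + Q = (13, 40)


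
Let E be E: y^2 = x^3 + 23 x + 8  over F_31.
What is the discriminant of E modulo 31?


4 a^3 + 27 b^2 = 4*23^3 + 27*8^2 = 48668 + 1728 = 50396
Delta = -16 * (50396) = -806336
Delta mod 31 = 5

Delta = 5 (mod 31)


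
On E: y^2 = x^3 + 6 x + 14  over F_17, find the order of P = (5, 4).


Compute successive multiples of P until we hit O:
  1P = (5, 4)
  2P = (3, 12)
  3P = (8, 8)
  4P = (2, 0)
  5P = (8, 9)
  6P = (3, 5)
  7P = (5, 13)
  8P = O

ord(P) = 8


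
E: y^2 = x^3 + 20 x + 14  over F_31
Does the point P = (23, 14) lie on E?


Check whether y^2 = x^3 + 20 x + 14 (mod 31) for (x, y) = (23, 14).
LHS: y^2 = 14^2 mod 31 = 10
RHS: x^3 + 20 x + 14 = 23^3 + 20*23 + 14 mod 31 = 24
LHS != RHS

No, not on the curve


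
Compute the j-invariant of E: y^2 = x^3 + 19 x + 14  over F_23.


Delta = -16(4 a^3 + 27 b^2) mod 23 = 16
-1728 * (4 a)^3 = -1728 * (4*19)^3 mod 23 = 6
j = 6 * 16^(-1) mod 23 = 9

j = 9 (mod 23)


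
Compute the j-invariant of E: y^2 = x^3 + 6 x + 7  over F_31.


Delta = -16(4 a^3 + 27 b^2) mod 31 = 7
-1728 * (4 a)^3 = -1728 * (4*6)^3 mod 31 = 15
j = 15 * 7^(-1) mod 31 = 11

j = 11 (mod 31)


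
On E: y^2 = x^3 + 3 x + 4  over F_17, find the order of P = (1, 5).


Compute successive multiples of P until we hit O:
  1P = (1, 5)
  2P = (14, 11)
  3P = (0, 2)
  4P = (8, 8)
  5P = (12, 0)
  6P = (8, 9)
  7P = (0, 15)
  8P = (14, 6)
  ... (continuing to 10P)
  10P = O

ord(P) = 10


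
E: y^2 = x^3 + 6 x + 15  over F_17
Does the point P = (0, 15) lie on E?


Check whether y^2 = x^3 + 6 x + 15 (mod 17) for (x, y) = (0, 15).
LHS: y^2 = 15^2 mod 17 = 4
RHS: x^3 + 6 x + 15 = 0^3 + 6*0 + 15 mod 17 = 15
LHS != RHS

No, not on the curve


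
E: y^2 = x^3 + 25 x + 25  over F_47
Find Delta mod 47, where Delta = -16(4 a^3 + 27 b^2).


4 a^3 + 27 b^2 = 4*25^3 + 27*25^2 = 62500 + 16875 = 79375
Delta = -16 * (79375) = -1270000
Delta mod 47 = 34

Delta = 34 (mod 47)


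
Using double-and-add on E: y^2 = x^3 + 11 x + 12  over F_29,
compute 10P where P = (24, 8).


k = 10 = 1010_2 (binary, LSB first: 0101)
Double-and-add from P = (24, 8):
  bit 0 = 0: acc unchanged = O
  bit 1 = 1: acc = O + (4, 27) = (4, 27)
  bit 2 = 0: acc unchanged = (4, 27)
  bit 3 = 1: acc = (4, 27) + (6, 2) = (23, 22)

10P = (23, 22)


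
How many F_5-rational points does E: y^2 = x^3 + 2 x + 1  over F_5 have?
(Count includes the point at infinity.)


For each x in F_5, count y with y^2 = x^3 + 2 x + 1 mod 5:
  x = 0: RHS = 1, y in [1, 4]  -> 2 point(s)
  x = 1: RHS = 4, y in [2, 3]  -> 2 point(s)
  x = 3: RHS = 4, y in [2, 3]  -> 2 point(s)
Affine points: 6. Add the point at infinity: total = 7.

#E(F_5) = 7


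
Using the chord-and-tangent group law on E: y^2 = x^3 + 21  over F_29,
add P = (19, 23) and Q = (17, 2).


P != Q, so use the chord formula.
s = (y2 - y1) / (x2 - x1) = (8) / (27) mod 29 = 25
x3 = s^2 - x1 - x2 mod 29 = 25^2 - 19 - 17 = 9
y3 = s (x1 - x3) - y1 mod 29 = 25 * (19 - 9) - 23 = 24

P + Q = (9, 24)


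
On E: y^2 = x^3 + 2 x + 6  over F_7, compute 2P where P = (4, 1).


Doubling: s = (3 x1^2 + a) / (2 y1)
s = (3*4^2 + 2) / (2*1) mod 7 = 4
x3 = s^2 - 2 x1 mod 7 = 4^2 - 2*4 = 1
y3 = s (x1 - x3) - y1 mod 7 = 4 * (4 - 1) - 1 = 4

2P = (1, 4)


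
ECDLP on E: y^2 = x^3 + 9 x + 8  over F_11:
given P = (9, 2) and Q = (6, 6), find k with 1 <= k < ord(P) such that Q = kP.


Enumerate multiples of P until we hit Q = (6, 6):
  1P = (9, 2)
  2P = (2, 10)
  3P = (4, 8)
  4P = (10, 8)
  5P = (6, 5)
  6P = (8, 8)
  7P = (8, 3)
  8P = (6, 6)
Match found at i = 8.

k = 8


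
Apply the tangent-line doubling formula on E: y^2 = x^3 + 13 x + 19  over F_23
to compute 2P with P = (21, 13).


Doubling: s = (3 x1^2 + a) / (2 y1)
s = (3*21^2 + 13) / (2*13) mod 23 = 16
x3 = s^2 - 2 x1 mod 23 = 16^2 - 2*21 = 7
y3 = s (x1 - x3) - y1 mod 23 = 16 * (21 - 7) - 13 = 4

2P = (7, 4)


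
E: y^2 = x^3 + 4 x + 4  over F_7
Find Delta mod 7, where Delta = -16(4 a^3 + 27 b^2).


4 a^3 + 27 b^2 = 4*4^3 + 27*4^2 = 256 + 432 = 688
Delta = -16 * (688) = -11008
Delta mod 7 = 3

Delta = 3 (mod 7)


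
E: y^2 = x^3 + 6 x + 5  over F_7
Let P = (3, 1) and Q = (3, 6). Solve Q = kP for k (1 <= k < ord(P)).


Enumerate multiples of P until we hit Q = (3, 6):
  1P = (3, 1)
  2P = (2, 5)
  3P = (4, 3)
  4P = (4, 4)
  5P = (2, 2)
  6P = (3, 6)
Match found at i = 6.

k = 6


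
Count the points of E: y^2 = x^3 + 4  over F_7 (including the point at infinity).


For each x in F_7, count y with y^2 = x^3 + 0 x + 4 mod 7:
  x = 0: RHS = 4, y in [2, 5]  -> 2 point(s)
Affine points: 2. Add the point at infinity: total = 3.

#E(F_7) = 3


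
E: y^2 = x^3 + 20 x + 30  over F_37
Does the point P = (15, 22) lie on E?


Check whether y^2 = x^3 + 20 x + 30 (mod 37) for (x, y) = (15, 22).
LHS: y^2 = 22^2 mod 37 = 3
RHS: x^3 + 20 x + 30 = 15^3 + 20*15 + 30 mod 37 = 5
LHS != RHS

No, not on the curve


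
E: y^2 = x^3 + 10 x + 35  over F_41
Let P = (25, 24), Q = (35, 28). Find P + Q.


P != Q, so use the chord formula.
s = (y2 - y1) / (x2 - x1) = (4) / (10) mod 41 = 25
x3 = s^2 - x1 - x2 mod 41 = 25^2 - 25 - 35 = 32
y3 = s (x1 - x3) - y1 mod 41 = 25 * (25 - 32) - 24 = 6

P + Q = (32, 6)


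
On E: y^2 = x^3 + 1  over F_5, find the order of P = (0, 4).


Compute successive multiples of P until we hit O:
  1P = (0, 4)
  2P = (0, 1)
  3P = O

ord(P) = 3


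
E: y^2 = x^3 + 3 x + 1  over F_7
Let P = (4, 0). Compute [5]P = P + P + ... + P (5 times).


k = 5 = 101_2 (binary, LSB first: 101)
Double-and-add from P = (4, 0):
  bit 0 = 1: acc = O + (4, 0) = (4, 0)
  bit 1 = 0: acc unchanged = (4, 0)
  bit 2 = 1: acc = (4, 0) + O = (4, 0)

5P = (4, 0)


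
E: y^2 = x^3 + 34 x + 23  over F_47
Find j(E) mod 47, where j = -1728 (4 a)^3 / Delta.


Delta = -16(4 a^3 + 27 b^2) mod 47 = 17
-1728 * (4 a)^3 = -1728 * (4*34)^3 mod 47 = 35
j = 35 * 17^(-1) mod 47 = 38

j = 38 (mod 47)


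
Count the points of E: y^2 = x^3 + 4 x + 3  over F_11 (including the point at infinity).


For each x in F_11, count y with y^2 = x^3 + 4 x + 3 mod 11:
  x = 0: RHS = 3, y in [5, 6]  -> 2 point(s)
  x = 3: RHS = 9, y in [3, 8]  -> 2 point(s)
  x = 5: RHS = 5, y in [4, 7]  -> 2 point(s)
  x = 6: RHS = 1, y in [1, 10]  -> 2 point(s)
  x = 7: RHS = 0, y in [0]  -> 1 point(s)
  x = 9: RHS = 9, y in [3, 8]  -> 2 point(s)
  x = 10: RHS = 9, y in [3, 8]  -> 2 point(s)
Affine points: 13. Add the point at infinity: total = 14.

#E(F_11) = 14


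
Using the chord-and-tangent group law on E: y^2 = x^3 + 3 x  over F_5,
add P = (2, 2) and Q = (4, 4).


P != Q, so use the chord formula.
s = (y2 - y1) / (x2 - x1) = (2) / (2) mod 5 = 1
x3 = s^2 - x1 - x2 mod 5 = 1^2 - 2 - 4 = 0
y3 = s (x1 - x3) - y1 mod 5 = 1 * (2 - 0) - 2 = 0

P + Q = (0, 0)


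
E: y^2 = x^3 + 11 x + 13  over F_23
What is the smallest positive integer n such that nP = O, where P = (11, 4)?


Compute successive multiples of P until we hit O:
  1P = (11, 4)
  2P = (3, 2)
  3P = (22, 22)
  4P = (21, 11)
  5P = (0, 6)
  6P = (5, 20)
  7P = (9, 6)
  8P = (4, 12)
  ... (continuing to 21P)
  21P = O

ord(P) = 21


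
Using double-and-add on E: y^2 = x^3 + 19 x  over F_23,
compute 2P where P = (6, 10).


k = 2 = 10_2 (binary, LSB first: 01)
Double-and-add from P = (6, 10):
  bit 0 = 0: acc unchanged = O
  bit 1 = 1: acc = O + (4, 5) = (4, 5)

2P = (4, 5)


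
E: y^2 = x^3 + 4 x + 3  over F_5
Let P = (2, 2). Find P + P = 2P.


Doubling: s = (3 x1^2 + a) / (2 y1)
s = (3*2^2 + 4) / (2*2) mod 5 = 4
x3 = s^2 - 2 x1 mod 5 = 4^2 - 2*2 = 2
y3 = s (x1 - x3) - y1 mod 5 = 4 * (2 - 2) - 2 = 3

2P = (2, 3)


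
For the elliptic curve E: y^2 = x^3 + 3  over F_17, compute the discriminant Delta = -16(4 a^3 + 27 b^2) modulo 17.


4 a^3 + 27 b^2 = 4*0^3 + 27*3^2 = 0 + 243 = 243
Delta = -16 * (243) = -3888
Delta mod 17 = 5

Delta = 5 (mod 17)


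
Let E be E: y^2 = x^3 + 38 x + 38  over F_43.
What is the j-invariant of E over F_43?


Delta = -16(4 a^3 + 27 b^2) mod 43 = 38
-1728 * (4 a)^3 = -1728 * (4*38)^3 mod 43 = 16
j = 16 * 38^(-1) mod 43 = 14

j = 14 (mod 43)


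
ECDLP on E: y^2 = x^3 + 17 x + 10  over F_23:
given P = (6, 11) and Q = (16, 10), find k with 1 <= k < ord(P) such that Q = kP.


Enumerate multiples of P until we hit Q = (16, 10):
  1P = (6, 11)
  2P = (19, 4)
  3P = (7, 9)
  4P = (14, 5)
  5P = (5, 17)
  6P = (2, 11)
  7P = (15, 12)
  8P = (4, 2)
  9P = (16, 13)
  10P = (13, 6)
  11P = (20, 22)
  12P = (9, 8)
  13P = (9, 15)
  14P = (20, 1)
  15P = (13, 17)
  16P = (16, 10)
Match found at i = 16.

k = 16


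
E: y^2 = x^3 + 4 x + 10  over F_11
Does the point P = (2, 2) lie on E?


Check whether y^2 = x^3 + 4 x + 10 (mod 11) for (x, y) = (2, 2).
LHS: y^2 = 2^2 mod 11 = 4
RHS: x^3 + 4 x + 10 = 2^3 + 4*2 + 10 mod 11 = 4
LHS = RHS

Yes, on the curve


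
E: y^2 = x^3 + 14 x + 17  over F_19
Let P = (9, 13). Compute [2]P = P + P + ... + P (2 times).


k = 2 = 10_2 (binary, LSB first: 01)
Double-and-add from P = (9, 13):
  bit 0 = 0: acc unchanged = O
  bit 1 = 1: acc = O + (17, 0) = (17, 0)

2P = (17, 0)


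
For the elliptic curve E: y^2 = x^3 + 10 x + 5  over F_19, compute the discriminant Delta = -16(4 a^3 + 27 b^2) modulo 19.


4 a^3 + 27 b^2 = 4*10^3 + 27*5^2 = 4000 + 675 = 4675
Delta = -16 * (4675) = -74800
Delta mod 19 = 3

Delta = 3 (mod 19)


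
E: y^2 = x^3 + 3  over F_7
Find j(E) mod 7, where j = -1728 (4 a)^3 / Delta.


Delta = -16(4 a^3 + 27 b^2) mod 7 = 4
-1728 * (4 a)^3 = -1728 * (4*0)^3 mod 7 = 0
j = 0 * 4^(-1) mod 7 = 0

j = 0 (mod 7)


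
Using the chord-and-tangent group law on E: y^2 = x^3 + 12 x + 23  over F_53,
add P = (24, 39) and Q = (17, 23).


P != Q, so use the chord formula.
s = (y2 - y1) / (x2 - x1) = (37) / (46) mod 53 = 25
x3 = s^2 - x1 - x2 mod 53 = 25^2 - 24 - 17 = 1
y3 = s (x1 - x3) - y1 mod 53 = 25 * (24 - 1) - 39 = 6

P + Q = (1, 6)


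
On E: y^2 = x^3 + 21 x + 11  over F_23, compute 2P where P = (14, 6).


Doubling: s = (3 x1^2 + a) / (2 y1)
s = (3*14^2 + 21) / (2*6) mod 23 = 22
x3 = s^2 - 2 x1 mod 23 = 22^2 - 2*14 = 19
y3 = s (x1 - x3) - y1 mod 23 = 22 * (14 - 19) - 6 = 22

2P = (19, 22)


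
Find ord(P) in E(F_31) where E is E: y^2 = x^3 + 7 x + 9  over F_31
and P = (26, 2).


Compute successive multiples of P until we hit O:
  1P = (26, 2)
  2P = (4, 15)
  3P = (5, 18)
  4P = (10, 5)
  5P = (0, 28)
  6P = (6, 9)
  7P = (24, 19)
  8P = (30, 1)
  ... (continuing to 28P)
  28P = O

ord(P) = 28


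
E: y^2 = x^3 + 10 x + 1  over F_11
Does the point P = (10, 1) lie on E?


Check whether y^2 = x^3 + 10 x + 1 (mod 11) for (x, y) = (10, 1).
LHS: y^2 = 1^2 mod 11 = 1
RHS: x^3 + 10 x + 1 = 10^3 + 10*10 + 1 mod 11 = 1
LHS = RHS

Yes, on the curve


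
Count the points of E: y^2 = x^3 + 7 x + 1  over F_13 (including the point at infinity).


For each x in F_13, count y with y^2 = x^3 + 7 x + 1 mod 13:
  x = 0: RHS = 1, y in [1, 12]  -> 2 point(s)
  x = 1: RHS = 9, y in [3, 10]  -> 2 point(s)
  x = 2: RHS = 10, y in [6, 7]  -> 2 point(s)
  x = 3: RHS = 10, y in [6, 7]  -> 2 point(s)
  x = 6: RHS = 12, y in [5, 8]  -> 2 point(s)
  x = 7: RHS = 3, y in [4, 9]  -> 2 point(s)
  x = 8: RHS = 10, y in [6, 7]  -> 2 point(s)
  x = 9: RHS = 0, y in [0]  -> 1 point(s)
Affine points: 15. Add the point at infinity: total = 16.

#E(F_13) = 16


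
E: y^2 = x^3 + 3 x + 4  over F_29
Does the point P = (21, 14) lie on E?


Check whether y^2 = x^3 + 3 x + 4 (mod 29) for (x, y) = (21, 14).
LHS: y^2 = 14^2 mod 29 = 22
RHS: x^3 + 3 x + 4 = 21^3 + 3*21 + 4 mod 29 = 19
LHS != RHS

No, not on the curve


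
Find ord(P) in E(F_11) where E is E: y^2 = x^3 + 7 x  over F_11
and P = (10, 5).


Compute successive multiples of P until we hit O:
  1P = (10, 5)
  2P = (3, 2)
  3P = (2, 0)
  4P = (3, 9)
  5P = (10, 6)
  6P = O

ord(P) = 6


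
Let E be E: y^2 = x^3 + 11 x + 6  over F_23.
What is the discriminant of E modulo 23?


4 a^3 + 27 b^2 = 4*11^3 + 27*6^2 = 5324 + 972 = 6296
Delta = -16 * (6296) = -100736
Delta mod 23 = 4

Delta = 4 (mod 23)


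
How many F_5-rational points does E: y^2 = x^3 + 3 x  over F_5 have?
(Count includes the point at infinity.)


For each x in F_5, count y with y^2 = x^3 + 3 x + 0 mod 5:
  x = 0: RHS = 0, y in [0]  -> 1 point(s)
  x = 1: RHS = 4, y in [2, 3]  -> 2 point(s)
  x = 2: RHS = 4, y in [2, 3]  -> 2 point(s)
  x = 3: RHS = 1, y in [1, 4]  -> 2 point(s)
  x = 4: RHS = 1, y in [1, 4]  -> 2 point(s)
Affine points: 9. Add the point at infinity: total = 10.

#E(F_5) = 10


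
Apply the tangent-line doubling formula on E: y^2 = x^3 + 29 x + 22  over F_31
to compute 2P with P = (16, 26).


Doubling: s = (3 x1^2 + a) / (2 y1)
s = (3*16^2 + 29) / (2*26) mod 31 = 4
x3 = s^2 - 2 x1 mod 31 = 4^2 - 2*16 = 15
y3 = s (x1 - x3) - y1 mod 31 = 4 * (16 - 15) - 26 = 9

2P = (15, 9)


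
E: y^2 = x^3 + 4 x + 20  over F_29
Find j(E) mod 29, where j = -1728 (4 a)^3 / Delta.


Delta = -16(4 a^3 + 27 b^2) mod 29 = 4
-1728 * (4 a)^3 = -1728 * (4*4)^3 mod 29 = 26
j = 26 * 4^(-1) mod 29 = 21

j = 21 (mod 29)


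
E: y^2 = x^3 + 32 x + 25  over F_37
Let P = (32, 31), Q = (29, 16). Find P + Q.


P != Q, so use the chord formula.
s = (y2 - y1) / (x2 - x1) = (22) / (34) mod 37 = 5
x3 = s^2 - x1 - x2 mod 37 = 5^2 - 32 - 29 = 1
y3 = s (x1 - x3) - y1 mod 37 = 5 * (32 - 1) - 31 = 13

P + Q = (1, 13)


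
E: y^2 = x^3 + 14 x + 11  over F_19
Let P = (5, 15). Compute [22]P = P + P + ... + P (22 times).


k = 22 = 10110_2 (binary, LSB first: 01101)
Double-and-add from P = (5, 15):
  bit 0 = 0: acc unchanged = O
  bit 1 = 1: acc = O + (6, 8) = (6, 8)
  bit 2 = 1: acc = (6, 8) + (12, 8) = (1, 11)
  bit 3 = 0: acc unchanged = (1, 11)
  bit 4 = 1: acc = (1, 11) + (15, 10) = (0, 12)

22P = (0, 12)


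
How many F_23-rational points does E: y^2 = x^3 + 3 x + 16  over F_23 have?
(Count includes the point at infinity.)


For each x in F_23, count y with y^2 = x^3 + 3 x + 16 mod 23:
  x = 0: RHS = 16, y in [4, 19]  -> 2 point(s)
  x = 3: RHS = 6, y in [11, 12]  -> 2 point(s)
  x = 4: RHS = 0, y in [0]  -> 1 point(s)
  x = 5: RHS = 18, y in [8, 15]  -> 2 point(s)
  x = 7: RHS = 12, y in [9, 14]  -> 2 point(s)
  x = 8: RHS = 0, y in [0]  -> 1 point(s)
  x = 9: RHS = 13, y in [6, 17]  -> 2 point(s)
  x = 11: RHS = 0, y in [0]  -> 1 point(s)
  x = 12: RHS = 9, y in [3, 20]  -> 2 point(s)
  x = 15: RHS = 9, y in [3, 20]  -> 2 point(s)
  x = 17: RHS = 12, y in [9, 14]  -> 2 point(s)
  x = 19: RHS = 9, y in [3, 20]  -> 2 point(s)
  x = 20: RHS = 3, y in [7, 16]  -> 2 point(s)
  x = 21: RHS = 2, y in [5, 18]  -> 2 point(s)
  x = 22: RHS = 12, y in [9, 14]  -> 2 point(s)
Affine points: 27. Add the point at infinity: total = 28.

#E(F_23) = 28


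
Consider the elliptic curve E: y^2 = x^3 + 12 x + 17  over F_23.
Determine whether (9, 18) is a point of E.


Check whether y^2 = x^3 + 12 x + 17 (mod 23) for (x, y) = (9, 18).
LHS: y^2 = 18^2 mod 23 = 2
RHS: x^3 + 12 x + 17 = 9^3 + 12*9 + 17 mod 23 = 3
LHS != RHS

No, not on the curve


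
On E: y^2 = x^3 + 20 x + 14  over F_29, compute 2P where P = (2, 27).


Doubling: s = (3 x1^2 + a) / (2 y1)
s = (3*2^2 + 20) / (2*27) mod 29 = 21
x3 = s^2 - 2 x1 mod 29 = 21^2 - 2*2 = 2
y3 = s (x1 - x3) - y1 mod 29 = 21 * (2 - 2) - 27 = 2

2P = (2, 2)


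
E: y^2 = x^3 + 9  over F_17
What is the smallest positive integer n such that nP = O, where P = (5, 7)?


Compute successive multiples of P until we hit O:
  1P = (5, 7)
  2P = (3, 11)
  3P = (13, 9)
  4P = (15, 16)
  5P = (16, 12)
  6P = (0, 3)
  7P = (14, 13)
  8P = (6, 15)
  ... (continuing to 18P)
  18P = O

ord(P) = 18


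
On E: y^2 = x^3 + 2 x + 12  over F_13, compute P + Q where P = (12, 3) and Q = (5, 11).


P != Q, so use the chord formula.
s = (y2 - y1) / (x2 - x1) = (8) / (6) mod 13 = 10
x3 = s^2 - x1 - x2 mod 13 = 10^2 - 12 - 5 = 5
y3 = s (x1 - x3) - y1 mod 13 = 10 * (12 - 5) - 3 = 2

P + Q = (5, 2)


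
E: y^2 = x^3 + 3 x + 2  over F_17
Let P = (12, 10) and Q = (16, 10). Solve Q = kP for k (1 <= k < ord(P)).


Enumerate multiples of P until we hit Q = (16, 10):
  1P = (12, 10)
  2P = (6, 10)
  3P = (16, 7)
  4P = (14, 0)
  5P = (16, 10)
Match found at i = 5.

k = 5


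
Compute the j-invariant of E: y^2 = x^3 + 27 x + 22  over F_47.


Delta = -16(4 a^3 + 27 b^2) mod 47 = 44
-1728 * (4 a)^3 = -1728 * (4*27)^3 mod 47 = 10
j = 10 * 44^(-1) mod 47 = 28

j = 28 (mod 47)


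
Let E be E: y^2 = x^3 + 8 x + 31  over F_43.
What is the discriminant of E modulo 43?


4 a^3 + 27 b^2 = 4*8^3 + 27*31^2 = 2048 + 25947 = 27995
Delta = -16 * (27995) = -447920
Delta mod 43 = 11

Delta = 11 (mod 43)


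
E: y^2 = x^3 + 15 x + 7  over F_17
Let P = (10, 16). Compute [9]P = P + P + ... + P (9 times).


k = 9 = 1001_2 (binary, LSB first: 1001)
Double-and-add from P = (10, 16):
  bit 0 = 1: acc = O + (10, 16) = (10, 16)
  bit 1 = 0: acc unchanged = (10, 16)
  bit 2 = 0: acc unchanged = (10, 16)
  bit 3 = 1: acc = (10, 16) + (7, 9) = (13, 11)

9P = (13, 11)


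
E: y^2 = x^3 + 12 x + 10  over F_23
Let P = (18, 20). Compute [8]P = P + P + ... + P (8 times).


k = 8 = 1000_2 (binary, LSB first: 0001)
Double-and-add from P = (18, 20):
  bit 0 = 0: acc unchanged = O
  bit 1 = 0: acc unchanged = O
  bit 2 = 0: acc unchanged = O
  bit 3 = 1: acc = O + (19, 17) = (19, 17)

8P = (19, 17)


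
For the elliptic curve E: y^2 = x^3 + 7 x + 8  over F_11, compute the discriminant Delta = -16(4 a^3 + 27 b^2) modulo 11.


4 a^3 + 27 b^2 = 4*7^3 + 27*8^2 = 1372 + 1728 = 3100
Delta = -16 * (3100) = -49600
Delta mod 11 = 10

Delta = 10 (mod 11)
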